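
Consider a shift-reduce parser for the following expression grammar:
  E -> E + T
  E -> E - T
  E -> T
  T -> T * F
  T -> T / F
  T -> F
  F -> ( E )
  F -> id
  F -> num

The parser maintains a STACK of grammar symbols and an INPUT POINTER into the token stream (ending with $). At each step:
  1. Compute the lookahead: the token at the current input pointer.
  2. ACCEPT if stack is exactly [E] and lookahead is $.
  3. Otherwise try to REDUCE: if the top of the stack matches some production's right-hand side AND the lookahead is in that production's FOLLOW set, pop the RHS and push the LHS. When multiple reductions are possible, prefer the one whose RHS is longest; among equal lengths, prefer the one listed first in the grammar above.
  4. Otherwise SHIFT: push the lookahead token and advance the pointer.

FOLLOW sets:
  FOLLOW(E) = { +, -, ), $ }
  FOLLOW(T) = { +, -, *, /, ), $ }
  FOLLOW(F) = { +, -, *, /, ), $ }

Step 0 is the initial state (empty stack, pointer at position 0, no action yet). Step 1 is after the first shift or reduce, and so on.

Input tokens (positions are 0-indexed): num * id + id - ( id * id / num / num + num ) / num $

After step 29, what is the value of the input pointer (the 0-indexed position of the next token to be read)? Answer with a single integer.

Answer: 14

Derivation:
Step 1: shift num. Stack=[num] ptr=1 lookahead=* remaining=[* id + id - ( id * id / num / num + num ) / num $]
Step 2: reduce F->num. Stack=[F] ptr=1 lookahead=* remaining=[* id + id - ( id * id / num / num + num ) / num $]
Step 3: reduce T->F. Stack=[T] ptr=1 lookahead=* remaining=[* id + id - ( id * id / num / num + num ) / num $]
Step 4: shift *. Stack=[T *] ptr=2 lookahead=id remaining=[id + id - ( id * id / num / num + num ) / num $]
Step 5: shift id. Stack=[T * id] ptr=3 lookahead=+ remaining=[+ id - ( id * id / num / num + num ) / num $]
Step 6: reduce F->id. Stack=[T * F] ptr=3 lookahead=+ remaining=[+ id - ( id * id / num / num + num ) / num $]
Step 7: reduce T->T * F. Stack=[T] ptr=3 lookahead=+ remaining=[+ id - ( id * id / num / num + num ) / num $]
Step 8: reduce E->T. Stack=[E] ptr=3 lookahead=+ remaining=[+ id - ( id * id / num / num + num ) / num $]
Step 9: shift +. Stack=[E +] ptr=4 lookahead=id remaining=[id - ( id * id / num / num + num ) / num $]
Step 10: shift id. Stack=[E + id] ptr=5 lookahead=- remaining=[- ( id * id / num / num + num ) / num $]
Step 11: reduce F->id. Stack=[E + F] ptr=5 lookahead=- remaining=[- ( id * id / num / num + num ) / num $]
Step 12: reduce T->F. Stack=[E + T] ptr=5 lookahead=- remaining=[- ( id * id / num / num + num ) / num $]
Step 13: reduce E->E + T. Stack=[E] ptr=5 lookahead=- remaining=[- ( id * id / num / num + num ) / num $]
Step 14: shift -. Stack=[E -] ptr=6 lookahead=( remaining=[( id * id / num / num + num ) / num $]
Step 15: shift (. Stack=[E - (] ptr=7 lookahead=id remaining=[id * id / num / num + num ) / num $]
Step 16: shift id. Stack=[E - ( id] ptr=8 lookahead=* remaining=[* id / num / num + num ) / num $]
Step 17: reduce F->id. Stack=[E - ( F] ptr=8 lookahead=* remaining=[* id / num / num + num ) / num $]
Step 18: reduce T->F. Stack=[E - ( T] ptr=8 lookahead=* remaining=[* id / num / num + num ) / num $]
Step 19: shift *. Stack=[E - ( T *] ptr=9 lookahead=id remaining=[id / num / num + num ) / num $]
Step 20: shift id. Stack=[E - ( T * id] ptr=10 lookahead=/ remaining=[/ num / num + num ) / num $]
Step 21: reduce F->id. Stack=[E - ( T * F] ptr=10 lookahead=/ remaining=[/ num / num + num ) / num $]
Step 22: reduce T->T * F. Stack=[E - ( T] ptr=10 lookahead=/ remaining=[/ num / num + num ) / num $]
Step 23: shift /. Stack=[E - ( T /] ptr=11 lookahead=num remaining=[num / num + num ) / num $]
Step 24: shift num. Stack=[E - ( T / num] ptr=12 lookahead=/ remaining=[/ num + num ) / num $]
Step 25: reduce F->num. Stack=[E - ( T / F] ptr=12 lookahead=/ remaining=[/ num + num ) / num $]
Step 26: reduce T->T / F. Stack=[E - ( T] ptr=12 lookahead=/ remaining=[/ num + num ) / num $]
Step 27: shift /. Stack=[E - ( T /] ptr=13 lookahead=num remaining=[num + num ) / num $]
Step 28: shift num. Stack=[E - ( T / num] ptr=14 lookahead=+ remaining=[+ num ) / num $]
Step 29: reduce F->num. Stack=[E - ( T / F] ptr=14 lookahead=+ remaining=[+ num ) / num $]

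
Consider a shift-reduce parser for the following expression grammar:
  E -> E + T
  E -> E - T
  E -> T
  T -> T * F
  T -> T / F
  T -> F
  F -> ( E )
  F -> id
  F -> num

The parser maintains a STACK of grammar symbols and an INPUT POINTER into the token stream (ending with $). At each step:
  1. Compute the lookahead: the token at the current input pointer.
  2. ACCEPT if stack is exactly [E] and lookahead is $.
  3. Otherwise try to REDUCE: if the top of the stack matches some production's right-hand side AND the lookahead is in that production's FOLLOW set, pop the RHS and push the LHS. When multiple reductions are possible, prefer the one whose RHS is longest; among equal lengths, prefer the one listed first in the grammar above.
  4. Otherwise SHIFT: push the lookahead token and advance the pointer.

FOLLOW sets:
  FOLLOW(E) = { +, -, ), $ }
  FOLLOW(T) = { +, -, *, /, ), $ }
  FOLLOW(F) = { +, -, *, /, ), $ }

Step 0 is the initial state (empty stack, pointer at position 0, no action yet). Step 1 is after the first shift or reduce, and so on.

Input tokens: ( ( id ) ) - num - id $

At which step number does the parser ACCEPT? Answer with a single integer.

Answer: 25

Derivation:
Step 1: shift (. Stack=[(] ptr=1 lookahead=( remaining=[( id ) ) - num - id $]
Step 2: shift (. Stack=[( (] ptr=2 lookahead=id remaining=[id ) ) - num - id $]
Step 3: shift id. Stack=[( ( id] ptr=3 lookahead=) remaining=[) ) - num - id $]
Step 4: reduce F->id. Stack=[( ( F] ptr=3 lookahead=) remaining=[) ) - num - id $]
Step 5: reduce T->F. Stack=[( ( T] ptr=3 lookahead=) remaining=[) ) - num - id $]
Step 6: reduce E->T. Stack=[( ( E] ptr=3 lookahead=) remaining=[) ) - num - id $]
Step 7: shift ). Stack=[( ( E )] ptr=4 lookahead=) remaining=[) - num - id $]
Step 8: reduce F->( E ). Stack=[( F] ptr=4 lookahead=) remaining=[) - num - id $]
Step 9: reduce T->F. Stack=[( T] ptr=4 lookahead=) remaining=[) - num - id $]
Step 10: reduce E->T. Stack=[( E] ptr=4 lookahead=) remaining=[) - num - id $]
Step 11: shift ). Stack=[( E )] ptr=5 lookahead=- remaining=[- num - id $]
Step 12: reduce F->( E ). Stack=[F] ptr=5 lookahead=- remaining=[- num - id $]
Step 13: reduce T->F. Stack=[T] ptr=5 lookahead=- remaining=[- num - id $]
Step 14: reduce E->T. Stack=[E] ptr=5 lookahead=- remaining=[- num - id $]
Step 15: shift -. Stack=[E -] ptr=6 lookahead=num remaining=[num - id $]
Step 16: shift num. Stack=[E - num] ptr=7 lookahead=- remaining=[- id $]
Step 17: reduce F->num. Stack=[E - F] ptr=7 lookahead=- remaining=[- id $]
Step 18: reduce T->F. Stack=[E - T] ptr=7 lookahead=- remaining=[- id $]
Step 19: reduce E->E - T. Stack=[E] ptr=7 lookahead=- remaining=[- id $]
Step 20: shift -. Stack=[E -] ptr=8 lookahead=id remaining=[id $]
Step 21: shift id. Stack=[E - id] ptr=9 lookahead=$ remaining=[$]
Step 22: reduce F->id. Stack=[E - F] ptr=9 lookahead=$ remaining=[$]
Step 23: reduce T->F. Stack=[E - T] ptr=9 lookahead=$ remaining=[$]
Step 24: reduce E->E - T. Stack=[E] ptr=9 lookahead=$ remaining=[$]
Step 25: accept. Stack=[E] ptr=9 lookahead=$ remaining=[$]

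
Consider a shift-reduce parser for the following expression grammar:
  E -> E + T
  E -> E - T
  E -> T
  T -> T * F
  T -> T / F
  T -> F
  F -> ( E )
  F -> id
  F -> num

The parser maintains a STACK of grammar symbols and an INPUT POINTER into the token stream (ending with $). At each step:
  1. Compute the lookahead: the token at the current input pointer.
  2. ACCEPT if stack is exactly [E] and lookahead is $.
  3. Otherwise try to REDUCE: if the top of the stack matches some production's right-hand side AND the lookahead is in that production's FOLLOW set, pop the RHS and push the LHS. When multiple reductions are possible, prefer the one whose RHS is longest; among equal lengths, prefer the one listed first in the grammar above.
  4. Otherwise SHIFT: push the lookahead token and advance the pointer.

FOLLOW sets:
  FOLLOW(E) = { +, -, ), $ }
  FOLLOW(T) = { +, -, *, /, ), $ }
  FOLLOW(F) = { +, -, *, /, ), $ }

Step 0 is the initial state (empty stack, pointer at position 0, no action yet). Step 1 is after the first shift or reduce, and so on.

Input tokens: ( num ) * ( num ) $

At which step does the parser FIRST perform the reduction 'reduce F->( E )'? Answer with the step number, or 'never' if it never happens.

Answer: 7

Derivation:
Step 1: shift (. Stack=[(] ptr=1 lookahead=num remaining=[num ) * ( num ) $]
Step 2: shift num. Stack=[( num] ptr=2 lookahead=) remaining=[) * ( num ) $]
Step 3: reduce F->num. Stack=[( F] ptr=2 lookahead=) remaining=[) * ( num ) $]
Step 4: reduce T->F. Stack=[( T] ptr=2 lookahead=) remaining=[) * ( num ) $]
Step 5: reduce E->T. Stack=[( E] ptr=2 lookahead=) remaining=[) * ( num ) $]
Step 6: shift ). Stack=[( E )] ptr=3 lookahead=* remaining=[* ( num ) $]
Step 7: reduce F->( E ). Stack=[F] ptr=3 lookahead=* remaining=[* ( num ) $]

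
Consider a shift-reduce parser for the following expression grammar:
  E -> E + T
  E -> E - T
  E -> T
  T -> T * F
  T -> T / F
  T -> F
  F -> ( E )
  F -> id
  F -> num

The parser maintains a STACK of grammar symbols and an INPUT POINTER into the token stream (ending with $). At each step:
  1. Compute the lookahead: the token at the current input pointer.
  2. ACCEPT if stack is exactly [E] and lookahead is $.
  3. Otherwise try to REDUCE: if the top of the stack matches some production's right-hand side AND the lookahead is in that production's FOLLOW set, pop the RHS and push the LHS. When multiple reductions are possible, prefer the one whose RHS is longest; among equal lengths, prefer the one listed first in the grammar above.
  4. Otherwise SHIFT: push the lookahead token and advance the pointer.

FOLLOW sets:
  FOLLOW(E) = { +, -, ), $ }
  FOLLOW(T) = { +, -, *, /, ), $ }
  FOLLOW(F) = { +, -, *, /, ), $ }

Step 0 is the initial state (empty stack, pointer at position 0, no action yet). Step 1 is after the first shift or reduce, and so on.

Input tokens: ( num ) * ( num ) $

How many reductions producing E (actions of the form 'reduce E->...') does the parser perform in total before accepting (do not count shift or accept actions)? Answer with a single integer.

Answer: 3

Derivation:
Step 1: shift (. Stack=[(] ptr=1 lookahead=num remaining=[num ) * ( num ) $]
Step 2: shift num. Stack=[( num] ptr=2 lookahead=) remaining=[) * ( num ) $]
Step 3: reduce F->num. Stack=[( F] ptr=2 lookahead=) remaining=[) * ( num ) $]
Step 4: reduce T->F. Stack=[( T] ptr=2 lookahead=) remaining=[) * ( num ) $]
Step 5: reduce E->T. Stack=[( E] ptr=2 lookahead=) remaining=[) * ( num ) $]
Step 6: shift ). Stack=[( E )] ptr=3 lookahead=* remaining=[* ( num ) $]
Step 7: reduce F->( E ). Stack=[F] ptr=3 lookahead=* remaining=[* ( num ) $]
Step 8: reduce T->F. Stack=[T] ptr=3 lookahead=* remaining=[* ( num ) $]
Step 9: shift *. Stack=[T *] ptr=4 lookahead=( remaining=[( num ) $]
Step 10: shift (. Stack=[T * (] ptr=5 lookahead=num remaining=[num ) $]
Step 11: shift num. Stack=[T * ( num] ptr=6 lookahead=) remaining=[) $]
Step 12: reduce F->num. Stack=[T * ( F] ptr=6 lookahead=) remaining=[) $]
Step 13: reduce T->F. Stack=[T * ( T] ptr=6 lookahead=) remaining=[) $]
Step 14: reduce E->T. Stack=[T * ( E] ptr=6 lookahead=) remaining=[) $]
Step 15: shift ). Stack=[T * ( E )] ptr=7 lookahead=$ remaining=[$]
Step 16: reduce F->( E ). Stack=[T * F] ptr=7 lookahead=$ remaining=[$]
Step 17: reduce T->T * F. Stack=[T] ptr=7 lookahead=$ remaining=[$]
Step 18: reduce E->T. Stack=[E] ptr=7 lookahead=$ remaining=[$]
Step 19: accept. Stack=[E] ptr=7 lookahead=$ remaining=[$]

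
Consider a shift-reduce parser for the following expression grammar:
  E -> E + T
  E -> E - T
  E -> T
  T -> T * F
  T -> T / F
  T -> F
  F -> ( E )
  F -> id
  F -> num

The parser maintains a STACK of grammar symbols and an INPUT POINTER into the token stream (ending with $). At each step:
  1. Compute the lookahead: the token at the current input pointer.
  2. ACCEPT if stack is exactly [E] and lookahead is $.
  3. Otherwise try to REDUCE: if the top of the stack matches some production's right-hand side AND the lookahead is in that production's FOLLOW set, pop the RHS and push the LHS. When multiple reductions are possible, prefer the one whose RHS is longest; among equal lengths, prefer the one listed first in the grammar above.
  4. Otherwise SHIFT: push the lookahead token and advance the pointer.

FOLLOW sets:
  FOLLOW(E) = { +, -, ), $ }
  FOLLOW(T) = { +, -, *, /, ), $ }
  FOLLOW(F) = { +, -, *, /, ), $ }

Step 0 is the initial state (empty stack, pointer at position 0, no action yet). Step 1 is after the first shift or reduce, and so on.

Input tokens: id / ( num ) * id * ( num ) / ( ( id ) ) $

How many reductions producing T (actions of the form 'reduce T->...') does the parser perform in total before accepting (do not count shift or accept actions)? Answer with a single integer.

Step 1: shift id. Stack=[id] ptr=1 lookahead=/ remaining=[/ ( num ) * id * ( num ) / ( ( id ) ) $]
Step 2: reduce F->id. Stack=[F] ptr=1 lookahead=/ remaining=[/ ( num ) * id * ( num ) / ( ( id ) ) $]
Step 3: reduce T->F. Stack=[T] ptr=1 lookahead=/ remaining=[/ ( num ) * id * ( num ) / ( ( id ) ) $]
Step 4: shift /. Stack=[T /] ptr=2 lookahead=( remaining=[( num ) * id * ( num ) / ( ( id ) ) $]
Step 5: shift (. Stack=[T / (] ptr=3 lookahead=num remaining=[num ) * id * ( num ) / ( ( id ) ) $]
Step 6: shift num. Stack=[T / ( num] ptr=4 lookahead=) remaining=[) * id * ( num ) / ( ( id ) ) $]
Step 7: reduce F->num. Stack=[T / ( F] ptr=4 lookahead=) remaining=[) * id * ( num ) / ( ( id ) ) $]
Step 8: reduce T->F. Stack=[T / ( T] ptr=4 lookahead=) remaining=[) * id * ( num ) / ( ( id ) ) $]
Step 9: reduce E->T. Stack=[T / ( E] ptr=4 lookahead=) remaining=[) * id * ( num ) / ( ( id ) ) $]
Step 10: shift ). Stack=[T / ( E )] ptr=5 lookahead=* remaining=[* id * ( num ) / ( ( id ) ) $]
Step 11: reduce F->( E ). Stack=[T / F] ptr=5 lookahead=* remaining=[* id * ( num ) / ( ( id ) ) $]
Step 12: reduce T->T / F. Stack=[T] ptr=5 lookahead=* remaining=[* id * ( num ) / ( ( id ) ) $]
Step 13: shift *. Stack=[T *] ptr=6 lookahead=id remaining=[id * ( num ) / ( ( id ) ) $]
Step 14: shift id. Stack=[T * id] ptr=7 lookahead=* remaining=[* ( num ) / ( ( id ) ) $]
Step 15: reduce F->id. Stack=[T * F] ptr=7 lookahead=* remaining=[* ( num ) / ( ( id ) ) $]
Step 16: reduce T->T * F. Stack=[T] ptr=7 lookahead=* remaining=[* ( num ) / ( ( id ) ) $]
Step 17: shift *. Stack=[T *] ptr=8 lookahead=( remaining=[( num ) / ( ( id ) ) $]
Step 18: shift (. Stack=[T * (] ptr=9 lookahead=num remaining=[num ) / ( ( id ) ) $]
Step 19: shift num. Stack=[T * ( num] ptr=10 lookahead=) remaining=[) / ( ( id ) ) $]
Step 20: reduce F->num. Stack=[T * ( F] ptr=10 lookahead=) remaining=[) / ( ( id ) ) $]
Step 21: reduce T->F. Stack=[T * ( T] ptr=10 lookahead=) remaining=[) / ( ( id ) ) $]
Step 22: reduce E->T. Stack=[T * ( E] ptr=10 lookahead=) remaining=[) / ( ( id ) ) $]
Step 23: shift ). Stack=[T * ( E )] ptr=11 lookahead=/ remaining=[/ ( ( id ) ) $]
Step 24: reduce F->( E ). Stack=[T * F] ptr=11 lookahead=/ remaining=[/ ( ( id ) ) $]
Step 25: reduce T->T * F. Stack=[T] ptr=11 lookahead=/ remaining=[/ ( ( id ) ) $]
Step 26: shift /. Stack=[T /] ptr=12 lookahead=( remaining=[( ( id ) ) $]
Step 27: shift (. Stack=[T / (] ptr=13 lookahead=( remaining=[( id ) ) $]
Step 28: shift (. Stack=[T / ( (] ptr=14 lookahead=id remaining=[id ) ) $]
Step 29: shift id. Stack=[T / ( ( id] ptr=15 lookahead=) remaining=[) ) $]
Step 30: reduce F->id. Stack=[T / ( ( F] ptr=15 lookahead=) remaining=[) ) $]
Step 31: reduce T->F. Stack=[T / ( ( T] ptr=15 lookahead=) remaining=[) ) $]
Step 32: reduce E->T. Stack=[T / ( ( E] ptr=15 lookahead=) remaining=[) ) $]
Step 33: shift ). Stack=[T / ( ( E )] ptr=16 lookahead=) remaining=[) $]
Step 34: reduce F->( E ). Stack=[T / ( F] ptr=16 lookahead=) remaining=[) $]
Step 35: reduce T->F. Stack=[T / ( T] ptr=16 lookahead=) remaining=[) $]
Step 36: reduce E->T. Stack=[T / ( E] ptr=16 lookahead=) remaining=[) $]
Step 37: shift ). Stack=[T / ( E )] ptr=17 lookahead=$ remaining=[$]
Step 38: reduce F->( E ). Stack=[T / F] ptr=17 lookahead=$ remaining=[$]
Step 39: reduce T->T / F. Stack=[T] ptr=17 lookahead=$ remaining=[$]
Step 40: reduce E->T. Stack=[E] ptr=17 lookahead=$ remaining=[$]
Step 41: accept. Stack=[E] ptr=17 lookahead=$ remaining=[$]

Answer: 9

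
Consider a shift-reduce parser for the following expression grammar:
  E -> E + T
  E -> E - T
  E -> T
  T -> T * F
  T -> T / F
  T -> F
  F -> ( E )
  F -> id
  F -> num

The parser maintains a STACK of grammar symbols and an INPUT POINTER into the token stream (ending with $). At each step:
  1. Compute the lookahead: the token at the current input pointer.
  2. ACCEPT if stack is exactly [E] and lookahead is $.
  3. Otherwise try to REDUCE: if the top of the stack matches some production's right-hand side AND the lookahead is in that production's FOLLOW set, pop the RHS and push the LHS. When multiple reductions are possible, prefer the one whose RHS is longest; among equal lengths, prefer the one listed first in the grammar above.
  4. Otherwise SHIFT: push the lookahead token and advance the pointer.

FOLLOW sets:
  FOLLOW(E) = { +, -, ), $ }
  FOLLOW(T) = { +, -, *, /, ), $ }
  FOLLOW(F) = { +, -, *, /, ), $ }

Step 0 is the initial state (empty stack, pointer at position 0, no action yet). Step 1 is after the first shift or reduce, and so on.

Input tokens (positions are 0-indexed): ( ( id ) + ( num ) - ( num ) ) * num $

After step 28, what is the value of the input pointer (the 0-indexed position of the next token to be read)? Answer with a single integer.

Step 1: shift (. Stack=[(] ptr=1 lookahead=( remaining=[( id ) + ( num ) - ( num ) ) * num $]
Step 2: shift (. Stack=[( (] ptr=2 lookahead=id remaining=[id ) + ( num ) - ( num ) ) * num $]
Step 3: shift id. Stack=[( ( id] ptr=3 lookahead=) remaining=[) + ( num ) - ( num ) ) * num $]
Step 4: reduce F->id. Stack=[( ( F] ptr=3 lookahead=) remaining=[) + ( num ) - ( num ) ) * num $]
Step 5: reduce T->F. Stack=[( ( T] ptr=3 lookahead=) remaining=[) + ( num ) - ( num ) ) * num $]
Step 6: reduce E->T. Stack=[( ( E] ptr=3 lookahead=) remaining=[) + ( num ) - ( num ) ) * num $]
Step 7: shift ). Stack=[( ( E )] ptr=4 lookahead=+ remaining=[+ ( num ) - ( num ) ) * num $]
Step 8: reduce F->( E ). Stack=[( F] ptr=4 lookahead=+ remaining=[+ ( num ) - ( num ) ) * num $]
Step 9: reduce T->F. Stack=[( T] ptr=4 lookahead=+ remaining=[+ ( num ) - ( num ) ) * num $]
Step 10: reduce E->T. Stack=[( E] ptr=4 lookahead=+ remaining=[+ ( num ) - ( num ) ) * num $]
Step 11: shift +. Stack=[( E +] ptr=5 lookahead=( remaining=[( num ) - ( num ) ) * num $]
Step 12: shift (. Stack=[( E + (] ptr=6 lookahead=num remaining=[num ) - ( num ) ) * num $]
Step 13: shift num. Stack=[( E + ( num] ptr=7 lookahead=) remaining=[) - ( num ) ) * num $]
Step 14: reduce F->num. Stack=[( E + ( F] ptr=7 lookahead=) remaining=[) - ( num ) ) * num $]
Step 15: reduce T->F. Stack=[( E + ( T] ptr=7 lookahead=) remaining=[) - ( num ) ) * num $]
Step 16: reduce E->T. Stack=[( E + ( E] ptr=7 lookahead=) remaining=[) - ( num ) ) * num $]
Step 17: shift ). Stack=[( E + ( E )] ptr=8 lookahead=- remaining=[- ( num ) ) * num $]
Step 18: reduce F->( E ). Stack=[( E + F] ptr=8 lookahead=- remaining=[- ( num ) ) * num $]
Step 19: reduce T->F. Stack=[( E + T] ptr=8 lookahead=- remaining=[- ( num ) ) * num $]
Step 20: reduce E->E + T. Stack=[( E] ptr=8 lookahead=- remaining=[- ( num ) ) * num $]
Step 21: shift -. Stack=[( E -] ptr=9 lookahead=( remaining=[( num ) ) * num $]
Step 22: shift (. Stack=[( E - (] ptr=10 lookahead=num remaining=[num ) ) * num $]
Step 23: shift num. Stack=[( E - ( num] ptr=11 lookahead=) remaining=[) ) * num $]
Step 24: reduce F->num. Stack=[( E - ( F] ptr=11 lookahead=) remaining=[) ) * num $]
Step 25: reduce T->F. Stack=[( E - ( T] ptr=11 lookahead=) remaining=[) ) * num $]
Step 26: reduce E->T. Stack=[( E - ( E] ptr=11 lookahead=) remaining=[) ) * num $]
Step 27: shift ). Stack=[( E - ( E )] ptr=12 lookahead=) remaining=[) * num $]
Step 28: reduce F->( E ). Stack=[( E - F] ptr=12 lookahead=) remaining=[) * num $]

Answer: 12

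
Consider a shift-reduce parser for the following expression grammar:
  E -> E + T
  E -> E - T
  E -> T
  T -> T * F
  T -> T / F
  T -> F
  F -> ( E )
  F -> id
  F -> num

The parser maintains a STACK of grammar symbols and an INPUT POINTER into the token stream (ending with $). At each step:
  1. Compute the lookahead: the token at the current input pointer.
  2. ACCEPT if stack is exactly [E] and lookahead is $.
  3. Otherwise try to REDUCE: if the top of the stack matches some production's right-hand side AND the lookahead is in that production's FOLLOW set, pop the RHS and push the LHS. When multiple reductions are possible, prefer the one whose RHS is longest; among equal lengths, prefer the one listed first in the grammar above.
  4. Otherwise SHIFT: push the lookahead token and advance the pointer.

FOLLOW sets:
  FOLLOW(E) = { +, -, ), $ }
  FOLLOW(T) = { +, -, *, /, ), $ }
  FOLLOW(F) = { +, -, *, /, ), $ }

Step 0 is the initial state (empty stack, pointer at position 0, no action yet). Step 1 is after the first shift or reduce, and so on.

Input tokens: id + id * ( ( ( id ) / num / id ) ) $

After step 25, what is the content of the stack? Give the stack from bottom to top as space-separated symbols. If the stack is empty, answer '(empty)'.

Step 1: shift id. Stack=[id] ptr=1 lookahead=+ remaining=[+ id * ( ( ( id ) / num / id ) ) $]
Step 2: reduce F->id. Stack=[F] ptr=1 lookahead=+ remaining=[+ id * ( ( ( id ) / num / id ) ) $]
Step 3: reduce T->F. Stack=[T] ptr=1 lookahead=+ remaining=[+ id * ( ( ( id ) / num / id ) ) $]
Step 4: reduce E->T. Stack=[E] ptr=1 lookahead=+ remaining=[+ id * ( ( ( id ) / num / id ) ) $]
Step 5: shift +. Stack=[E +] ptr=2 lookahead=id remaining=[id * ( ( ( id ) / num / id ) ) $]
Step 6: shift id. Stack=[E + id] ptr=3 lookahead=* remaining=[* ( ( ( id ) / num / id ) ) $]
Step 7: reduce F->id. Stack=[E + F] ptr=3 lookahead=* remaining=[* ( ( ( id ) / num / id ) ) $]
Step 8: reduce T->F. Stack=[E + T] ptr=3 lookahead=* remaining=[* ( ( ( id ) / num / id ) ) $]
Step 9: shift *. Stack=[E + T *] ptr=4 lookahead=( remaining=[( ( ( id ) / num / id ) ) $]
Step 10: shift (. Stack=[E + T * (] ptr=5 lookahead=( remaining=[( ( id ) / num / id ) ) $]
Step 11: shift (. Stack=[E + T * ( (] ptr=6 lookahead=( remaining=[( id ) / num / id ) ) $]
Step 12: shift (. Stack=[E + T * ( ( (] ptr=7 lookahead=id remaining=[id ) / num / id ) ) $]
Step 13: shift id. Stack=[E + T * ( ( ( id] ptr=8 lookahead=) remaining=[) / num / id ) ) $]
Step 14: reduce F->id. Stack=[E + T * ( ( ( F] ptr=8 lookahead=) remaining=[) / num / id ) ) $]
Step 15: reduce T->F. Stack=[E + T * ( ( ( T] ptr=8 lookahead=) remaining=[) / num / id ) ) $]
Step 16: reduce E->T. Stack=[E + T * ( ( ( E] ptr=8 lookahead=) remaining=[) / num / id ) ) $]
Step 17: shift ). Stack=[E + T * ( ( ( E )] ptr=9 lookahead=/ remaining=[/ num / id ) ) $]
Step 18: reduce F->( E ). Stack=[E + T * ( ( F] ptr=9 lookahead=/ remaining=[/ num / id ) ) $]
Step 19: reduce T->F. Stack=[E + T * ( ( T] ptr=9 lookahead=/ remaining=[/ num / id ) ) $]
Step 20: shift /. Stack=[E + T * ( ( T /] ptr=10 lookahead=num remaining=[num / id ) ) $]
Step 21: shift num. Stack=[E + T * ( ( T / num] ptr=11 lookahead=/ remaining=[/ id ) ) $]
Step 22: reduce F->num. Stack=[E + T * ( ( T / F] ptr=11 lookahead=/ remaining=[/ id ) ) $]
Step 23: reduce T->T / F. Stack=[E + T * ( ( T] ptr=11 lookahead=/ remaining=[/ id ) ) $]
Step 24: shift /. Stack=[E + T * ( ( T /] ptr=12 lookahead=id remaining=[id ) ) $]
Step 25: shift id. Stack=[E + T * ( ( T / id] ptr=13 lookahead=) remaining=[) ) $]

Answer: E + T * ( ( T / id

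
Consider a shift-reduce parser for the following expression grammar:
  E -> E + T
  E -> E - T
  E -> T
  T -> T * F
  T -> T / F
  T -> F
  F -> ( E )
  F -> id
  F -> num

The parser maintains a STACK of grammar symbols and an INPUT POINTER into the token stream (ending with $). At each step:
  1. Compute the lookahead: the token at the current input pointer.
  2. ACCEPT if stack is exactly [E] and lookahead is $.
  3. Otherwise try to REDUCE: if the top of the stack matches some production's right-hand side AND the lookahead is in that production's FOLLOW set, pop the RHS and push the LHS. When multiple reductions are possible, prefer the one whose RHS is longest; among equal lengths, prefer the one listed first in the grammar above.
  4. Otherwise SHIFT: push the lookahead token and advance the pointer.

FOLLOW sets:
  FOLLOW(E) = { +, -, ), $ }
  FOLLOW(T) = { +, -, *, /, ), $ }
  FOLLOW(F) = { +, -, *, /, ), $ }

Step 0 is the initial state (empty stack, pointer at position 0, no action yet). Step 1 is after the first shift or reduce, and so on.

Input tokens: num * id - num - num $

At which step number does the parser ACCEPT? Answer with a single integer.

Answer: 19

Derivation:
Step 1: shift num. Stack=[num] ptr=1 lookahead=* remaining=[* id - num - num $]
Step 2: reduce F->num. Stack=[F] ptr=1 lookahead=* remaining=[* id - num - num $]
Step 3: reduce T->F. Stack=[T] ptr=1 lookahead=* remaining=[* id - num - num $]
Step 4: shift *. Stack=[T *] ptr=2 lookahead=id remaining=[id - num - num $]
Step 5: shift id. Stack=[T * id] ptr=3 lookahead=- remaining=[- num - num $]
Step 6: reduce F->id. Stack=[T * F] ptr=3 lookahead=- remaining=[- num - num $]
Step 7: reduce T->T * F. Stack=[T] ptr=3 lookahead=- remaining=[- num - num $]
Step 8: reduce E->T. Stack=[E] ptr=3 lookahead=- remaining=[- num - num $]
Step 9: shift -. Stack=[E -] ptr=4 lookahead=num remaining=[num - num $]
Step 10: shift num. Stack=[E - num] ptr=5 lookahead=- remaining=[- num $]
Step 11: reduce F->num. Stack=[E - F] ptr=5 lookahead=- remaining=[- num $]
Step 12: reduce T->F. Stack=[E - T] ptr=5 lookahead=- remaining=[- num $]
Step 13: reduce E->E - T. Stack=[E] ptr=5 lookahead=- remaining=[- num $]
Step 14: shift -. Stack=[E -] ptr=6 lookahead=num remaining=[num $]
Step 15: shift num. Stack=[E - num] ptr=7 lookahead=$ remaining=[$]
Step 16: reduce F->num. Stack=[E - F] ptr=7 lookahead=$ remaining=[$]
Step 17: reduce T->F. Stack=[E - T] ptr=7 lookahead=$ remaining=[$]
Step 18: reduce E->E - T. Stack=[E] ptr=7 lookahead=$ remaining=[$]
Step 19: accept. Stack=[E] ptr=7 lookahead=$ remaining=[$]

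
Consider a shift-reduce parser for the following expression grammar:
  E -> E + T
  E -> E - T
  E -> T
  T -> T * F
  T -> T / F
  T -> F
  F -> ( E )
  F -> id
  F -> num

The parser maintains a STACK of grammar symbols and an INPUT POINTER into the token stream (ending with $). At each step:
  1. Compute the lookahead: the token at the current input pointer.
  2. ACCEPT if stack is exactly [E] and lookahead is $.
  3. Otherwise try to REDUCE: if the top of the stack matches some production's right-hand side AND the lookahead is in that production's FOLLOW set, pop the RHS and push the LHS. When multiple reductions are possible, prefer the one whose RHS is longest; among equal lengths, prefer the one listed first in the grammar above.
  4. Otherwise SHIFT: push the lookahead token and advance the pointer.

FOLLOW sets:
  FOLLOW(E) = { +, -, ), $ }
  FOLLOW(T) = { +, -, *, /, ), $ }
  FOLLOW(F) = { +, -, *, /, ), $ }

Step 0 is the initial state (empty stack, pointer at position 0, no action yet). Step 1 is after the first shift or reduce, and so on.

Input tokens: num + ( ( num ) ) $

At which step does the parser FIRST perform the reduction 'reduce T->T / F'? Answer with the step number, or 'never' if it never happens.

Answer: never

Derivation:
Step 1: shift num. Stack=[num] ptr=1 lookahead=+ remaining=[+ ( ( num ) ) $]
Step 2: reduce F->num. Stack=[F] ptr=1 lookahead=+ remaining=[+ ( ( num ) ) $]
Step 3: reduce T->F. Stack=[T] ptr=1 lookahead=+ remaining=[+ ( ( num ) ) $]
Step 4: reduce E->T. Stack=[E] ptr=1 lookahead=+ remaining=[+ ( ( num ) ) $]
Step 5: shift +. Stack=[E +] ptr=2 lookahead=( remaining=[( ( num ) ) $]
Step 6: shift (. Stack=[E + (] ptr=3 lookahead=( remaining=[( num ) ) $]
Step 7: shift (. Stack=[E + ( (] ptr=4 lookahead=num remaining=[num ) ) $]
Step 8: shift num. Stack=[E + ( ( num] ptr=5 lookahead=) remaining=[) ) $]
Step 9: reduce F->num. Stack=[E + ( ( F] ptr=5 lookahead=) remaining=[) ) $]
Step 10: reduce T->F. Stack=[E + ( ( T] ptr=5 lookahead=) remaining=[) ) $]
Step 11: reduce E->T. Stack=[E + ( ( E] ptr=5 lookahead=) remaining=[) ) $]
Step 12: shift ). Stack=[E + ( ( E )] ptr=6 lookahead=) remaining=[) $]
Step 13: reduce F->( E ). Stack=[E + ( F] ptr=6 lookahead=) remaining=[) $]
Step 14: reduce T->F. Stack=[E + ( T] ptr=6 lookahead=) remaining=[) $]
Step 15: reduce E->T. Stack=[E + ( E] ptr=6 lookahead=) remaining=[) $]
Step 16: shift ). Stack=[E + ( E )] ptr=7 lookahead=$ remaining=[$]
Step 17: reduce F->( E ). Stack=[E + F] ptr=7 lookahead=$ remaining=[$]
Step 18: reduce T->F. Stack=[E + T] ptr=7 lookahead=$ remaining=[$]
Step 19: reduce E->E + T. Stack=[E] ptr=7 lookahead=$ remaining=[$]
Step 20: accept. Stack=[E] ptr=7 lookahead=$ remaining=[$]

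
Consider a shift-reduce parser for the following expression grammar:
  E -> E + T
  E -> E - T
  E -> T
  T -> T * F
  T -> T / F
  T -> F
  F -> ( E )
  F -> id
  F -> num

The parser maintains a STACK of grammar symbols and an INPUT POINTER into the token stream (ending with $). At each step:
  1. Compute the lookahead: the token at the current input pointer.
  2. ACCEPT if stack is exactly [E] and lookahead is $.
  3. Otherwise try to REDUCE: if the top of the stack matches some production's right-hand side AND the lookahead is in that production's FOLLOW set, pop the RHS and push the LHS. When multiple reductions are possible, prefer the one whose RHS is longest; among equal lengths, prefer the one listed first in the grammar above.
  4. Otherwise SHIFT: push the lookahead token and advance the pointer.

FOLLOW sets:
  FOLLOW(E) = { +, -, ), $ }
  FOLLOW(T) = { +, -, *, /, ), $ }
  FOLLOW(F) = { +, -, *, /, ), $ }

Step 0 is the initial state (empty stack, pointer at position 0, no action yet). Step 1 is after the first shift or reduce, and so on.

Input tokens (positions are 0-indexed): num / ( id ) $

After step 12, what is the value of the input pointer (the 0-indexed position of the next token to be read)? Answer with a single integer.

Answer: 5

Derivation:
Step 1: shift num. Stack=[num] ptr=1 lookahead=/ remaining=[/ ( id ) $]
Step 2: reduce F->num. Stack=[F] ptr=1 lookahead=/ remaining=[/ ( id ) $]
Step 3: reduce T->F. Stack=[T] ptr=1 lookahead=/ remaining=[/ ( id ) $]
Step 4: shift /. Stack=[T /] ptr=2 lookahead=( remaining=[( id ) $]
Step 5: shift (. Stack=[T / (] ptr=3 lookahead=id remaining=[id ) $]
Step 6: shift id. Stack=[T / ( id] ptr=4 lookahead=) remaining=[) $]
Step 7: reduce F->id. Stack=[T / ( F] ptr=4 lookahead=) remaining=[) $]
Step 8: reduce T->F. Stack=[T / ( T] ptr=4 lookahead=) remaining=[) $]
Step 9: reduce E->T. Stack=[T / ( E] ptr=4 lookahead=) remaining=[) $]
Step 10: shift ). Stack=[T / ( E )] ptr=5 lookahead=$ remaining=[$]
Step 11: reduce F->( E ). Stack=[T / F] ptr=5 lookahead=$ remaining=[$]
Step 12: reduce T->T / F. Stack=[T] ptr=5 lookahead=$ remaining=[$]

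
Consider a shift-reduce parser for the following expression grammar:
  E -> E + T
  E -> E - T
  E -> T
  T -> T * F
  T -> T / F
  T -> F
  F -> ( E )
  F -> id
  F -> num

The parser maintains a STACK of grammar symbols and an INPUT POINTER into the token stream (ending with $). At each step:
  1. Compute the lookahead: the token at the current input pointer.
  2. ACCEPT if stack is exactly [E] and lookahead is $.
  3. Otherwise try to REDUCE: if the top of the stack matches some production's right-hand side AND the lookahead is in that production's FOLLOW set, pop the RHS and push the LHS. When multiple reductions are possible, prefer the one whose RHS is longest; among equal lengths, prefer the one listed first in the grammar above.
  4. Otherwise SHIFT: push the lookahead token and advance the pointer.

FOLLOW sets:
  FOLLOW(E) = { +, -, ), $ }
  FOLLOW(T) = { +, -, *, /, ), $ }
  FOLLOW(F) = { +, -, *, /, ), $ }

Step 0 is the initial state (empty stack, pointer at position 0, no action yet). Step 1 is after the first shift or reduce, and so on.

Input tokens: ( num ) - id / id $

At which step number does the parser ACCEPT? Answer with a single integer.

Step 1: shift (. Stack=[(] ptr=1 lookahead=num remaining=[num ) - id / id $]
Step 2: shift num. Stack=[( num] ptr=2 lookahead=) remaining=[) - id / id $]
Step 3: reduce F->num. Stack=[( F] ptr=2 lookahead=) remaining=[) - id / id $]
Step 4: reduce T->F. Stack=[( T] ptr=2 lookahead=) remaining=[) - id / id $]
Step 5: reduce E->T. Stack=[( E] ptr=2 lookahead=) remaining=[) - id / id $]
Step 6: shift ). Stack=[( E )] ptr=3 lookahead=- remaining=[- id / id $]
Step 7: reduce F->( E ). Stack=[F] ptr=3 lookahead=- remaining=[- id / id $]
Step 8: reduce T->F. Stack=[T] ptr=3 lookahead=- remaining=[- id / id $]
Step 9: reduce E->T. Stack=[E] ptr=3 lookahead=- remaining=[- id / id $]
Step 10: shift -. Stack=[E -] ptr=4 lookahead=id remaining=[id / id $]
Step 11: shift id. Stack=[E - id] ptr=5 lookahead=/ remaining=[/ id $]
Step 12: reduce F->id. Stack=[E - F] ptr=5 lookahead=/ remaining=[/ id $]
Step 13: reduce T->F. Stack=[E - T] ptr=5 lookahead=/ remaining=[/ id $]
Step 14: shift /. Stack=[E - T /] ptr=6 lookahead=id remaining=[id $]
Step 15: shift id. Stack=[E - T / id] ptr=7 lookahead=$ remaining=[$]
Step 16: reduce F->id. Stack=[E - T / F] ptr=7 lookahead=$ remaining=[$]
Step 17: reduce T->T / F. Stack=[E - T] ptr=7 lookahead=$ remaining=[$]
Step 18: reduce E->E - T. Stack=[E] ptr=7 lookahead=$ remaining=[$]
Step 19: accept. Stack=[E] ptr=7 lookahead=$ remaining=[$]

Answer: 19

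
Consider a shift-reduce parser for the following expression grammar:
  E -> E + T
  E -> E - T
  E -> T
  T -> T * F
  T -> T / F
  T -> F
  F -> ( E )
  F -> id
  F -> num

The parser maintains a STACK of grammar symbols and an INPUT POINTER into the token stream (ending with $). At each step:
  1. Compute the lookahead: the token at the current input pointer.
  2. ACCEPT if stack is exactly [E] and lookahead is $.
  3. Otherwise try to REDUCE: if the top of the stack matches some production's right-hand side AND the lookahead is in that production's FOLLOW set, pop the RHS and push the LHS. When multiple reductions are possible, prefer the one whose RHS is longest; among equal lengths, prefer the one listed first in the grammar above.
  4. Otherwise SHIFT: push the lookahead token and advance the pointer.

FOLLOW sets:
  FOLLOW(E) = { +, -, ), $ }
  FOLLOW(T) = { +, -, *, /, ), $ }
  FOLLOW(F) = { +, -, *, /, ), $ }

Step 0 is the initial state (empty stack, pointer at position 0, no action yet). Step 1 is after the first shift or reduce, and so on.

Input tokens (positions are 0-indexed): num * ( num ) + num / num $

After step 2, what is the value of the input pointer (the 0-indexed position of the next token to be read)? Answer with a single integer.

Answer: 1

Derivation:
Step 1: shift num. Stack=[num] ptr=1 lookahead=* remaining=[* ( num ) + num / num $]
Step 2: reduce F->num. Stack=[F] ptr=1 lookahead=* remaining=[* ( num ) + num / num $]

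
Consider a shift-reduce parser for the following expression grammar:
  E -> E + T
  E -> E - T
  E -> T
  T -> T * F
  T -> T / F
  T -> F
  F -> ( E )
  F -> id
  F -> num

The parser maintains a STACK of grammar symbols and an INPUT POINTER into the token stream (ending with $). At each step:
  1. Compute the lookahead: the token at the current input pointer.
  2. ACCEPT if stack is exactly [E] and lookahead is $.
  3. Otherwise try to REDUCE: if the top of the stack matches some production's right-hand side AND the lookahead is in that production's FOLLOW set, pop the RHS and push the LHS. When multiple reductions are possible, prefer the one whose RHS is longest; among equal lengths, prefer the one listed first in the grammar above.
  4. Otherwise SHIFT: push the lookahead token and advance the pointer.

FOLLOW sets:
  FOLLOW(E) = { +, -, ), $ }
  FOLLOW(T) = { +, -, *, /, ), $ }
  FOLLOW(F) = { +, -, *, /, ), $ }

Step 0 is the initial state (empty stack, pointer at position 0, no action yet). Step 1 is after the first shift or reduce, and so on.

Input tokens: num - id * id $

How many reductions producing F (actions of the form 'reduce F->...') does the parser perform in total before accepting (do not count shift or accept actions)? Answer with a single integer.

Answer: 3

Derivation:
Step 1: shift num. Stack=[num] ptr=1 lookahead=- remaining=[- id * id $]
Step 2: reduce F->num. Stack=[F] ptr=1 lookahead=- remaining=[- id * id $]
Step 3: reduce T->F. Stack=[T] ptr=1 lookahead=- remaining=[- id * id $]
Step 4: reduce E->T. Stack=[E] ptr=1 lookahead=- remaining=[- id * id $]
Step 5: shift -. Stack=[E -] ptr=2 lookahead=id remaining=[id * id $]
Step 6: shift id. Stack=[E - id] ptr=3 lookahead=* remaining=[* id $]
Step 7: reduce F->id. Stack=[E - F] ptr=3 lookahead=* remaining=[* id $]
Step 8: reduce T->F. Stack=[E - T] ptr=3 lookahead=* remaining=[* id $]
Step 9: shift *. Stack=[E - T *] ptr=4 lookahead=id remaining=[id $]
Step 10: shift id. Stack=[E - T * id] ptr=5 lookahead=$ remaining=[$]
Step 11: reduce F->id. Stack=[E - T * F] ptr=5 lookahead=$ remaining=[$]
Step 12: reduce T->T * F. Stack=[E - T] ptr=5 lookahead=$ remaining=[$]
Step 13: reduce E->E - T. Stack=[E] ptr=5 lookahead=$ remaining=[$]
Step 14: accept. Stack=[E] ptr=5 lookahead=$ remaining=[$]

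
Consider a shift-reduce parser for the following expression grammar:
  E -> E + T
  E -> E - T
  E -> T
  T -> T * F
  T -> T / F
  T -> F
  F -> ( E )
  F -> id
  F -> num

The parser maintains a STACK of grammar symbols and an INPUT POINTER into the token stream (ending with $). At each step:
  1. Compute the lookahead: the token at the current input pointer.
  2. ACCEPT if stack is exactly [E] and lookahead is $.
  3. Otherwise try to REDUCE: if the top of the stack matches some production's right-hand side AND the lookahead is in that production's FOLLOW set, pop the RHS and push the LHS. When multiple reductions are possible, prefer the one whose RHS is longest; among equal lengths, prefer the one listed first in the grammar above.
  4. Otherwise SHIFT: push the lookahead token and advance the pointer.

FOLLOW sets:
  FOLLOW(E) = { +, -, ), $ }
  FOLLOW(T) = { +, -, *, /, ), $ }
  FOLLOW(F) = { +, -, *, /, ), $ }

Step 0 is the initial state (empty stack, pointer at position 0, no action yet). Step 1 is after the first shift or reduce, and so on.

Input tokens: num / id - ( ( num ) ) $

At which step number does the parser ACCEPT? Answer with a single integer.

Step 1: shift num. Stack=[num] ptr=1 lookahead=/ remaining=[/ id - ( ( num ) ) $]
Step 2: reduce F->num. Stack=[F] ptr=1 lookahead=/ remaining=[/ id - ( ( num ) ) $]
Step 3: reduce T->F. Stack=[T] ptr=1 lookahead=/ remaining=[/ id - ( ( num ) ) $]
Step 4: shift /. Stack=[T /] ptr=2 lookahead=id remaining=[id - ( ( num ) ) $]
Step 5: shift id. Stack=[T / id] ptr=3 lookahead=- remaining=[- ( ( num ) ) $]
Step 6: reduce F->id. Stack=[T / F] ptr=3 lookahead=- remaining=[- ( ( num ) ) $]
Step 7: reduce T->T / F. Stack=[T] ptr=3 lookahead=- remaining=[- ( ( num ) ) $]
Step 8: reduce E->T. Stack=[E] ptr=3 lookahead=- remaining=[- ( ( num ) ) $]
Step 9: shift -. Stack=[E -] ptr=4 lookahead=( remaining=[( ( num ) ) $]
Step 10: shift (. Stack=[E - (] ptr=5 lookahead=( remaining=[( num ) ) $]
Step 11: shift (. Stack=[E - ( (] ptr=6 lookahead=num remaining=[num ) ) $]
Step 12: shift num. Stack=[E - ( ( num] ptr=7 lookahead=) remaining=[) ) $]
Step 13: reduce F->num. Stack=[E - ( ( F] ptr=7 lookahead=) remaining=[) ) $]
Step 14: reduce T->F. Stack=[E - ( ( T] ptr=7 lookahead=) remaining=[) ) $]
Step 15: reduce E->T. Stack=[E - ( ( E] ptr=7 lookahead=) remaining=[) ) $]
Step 16: shift ). Stack=[E - ( ( E )] ptr=8 lookahead=) remaining=[) $]
Step 17: reduce F->( E ). Stack=[E - ( F] ptr=8 lookahead=) remaining=[) $]
Step 18: reduce T->F. Stack=[E - ( T] ptr=8 lookahead=) remaining=[) $]
Step 19: reduce E->T. Stack=[E - ( E] ptr=8 lookahead=) remaining=[) $]
Step 20: shift ). Stack=[E - ( E )] ptr=9 lookahead=$ remaining=[$]
Step 21: reduce F->( E ). Stack=[E - F] ptr=9 lookahead=$ remaining=[$]
Step 22: reduce T->F. Stack=[E - T] ptr=9 lookahead=$ remaining=[$]
Step 23: reduce E->E - T. Stack=[E] ptr=9 lookahead=$ remaining=[$]
Step 24: accept. Stack=[E] ptr=9 lookahead=$ remaining=[$]

Answer: 24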